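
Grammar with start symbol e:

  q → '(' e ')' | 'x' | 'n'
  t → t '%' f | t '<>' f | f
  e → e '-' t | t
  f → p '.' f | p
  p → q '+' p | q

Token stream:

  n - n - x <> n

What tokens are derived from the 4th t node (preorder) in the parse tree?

[e [e [e [t [f [p [q n]]]]] - [t [f [p [q n]]]]] - [t [t [f [p [q x]]]] <> [f [p [q n]]]]]

x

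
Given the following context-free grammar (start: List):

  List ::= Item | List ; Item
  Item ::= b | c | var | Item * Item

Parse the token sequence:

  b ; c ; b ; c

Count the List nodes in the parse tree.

[List [List [List [List [Item b]] ; [Item c]] ; [Item b]] ; [Item c]]

4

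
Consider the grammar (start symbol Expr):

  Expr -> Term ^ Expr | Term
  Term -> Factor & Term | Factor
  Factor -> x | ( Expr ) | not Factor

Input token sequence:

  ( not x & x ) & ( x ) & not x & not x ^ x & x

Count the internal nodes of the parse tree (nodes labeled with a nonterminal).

25

[Expr [Term [Factor ( [Expr [Term [Factor not [Factor x]] & [Term [Factor x]]]] )] & [Term [Factor ( [Expr [Term [Factor x]]] )] & [Term [Factor not [Factor x]] & [Term [Factor not [Factor x]]]]]] ^ [Expr [Term [Factor x] & [Term [Factor x]]]]]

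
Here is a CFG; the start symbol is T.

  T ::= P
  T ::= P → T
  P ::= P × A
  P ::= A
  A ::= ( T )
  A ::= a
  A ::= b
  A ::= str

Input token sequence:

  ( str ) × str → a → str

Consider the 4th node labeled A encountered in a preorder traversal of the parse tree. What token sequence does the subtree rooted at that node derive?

[T [P [P [A ( [T [P [A str]]] )]] × [A str]] → [T [P [A a]] → [T [P [A str]]]]]

a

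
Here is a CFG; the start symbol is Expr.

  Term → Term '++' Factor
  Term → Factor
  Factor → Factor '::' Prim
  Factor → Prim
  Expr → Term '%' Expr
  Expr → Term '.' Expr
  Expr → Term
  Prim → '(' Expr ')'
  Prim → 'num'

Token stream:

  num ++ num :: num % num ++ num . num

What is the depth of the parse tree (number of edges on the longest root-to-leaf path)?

[Expr [Term [Term [Factor [Prim num]]] ++ [Factor [Factor [Prim num]] :: [Prim num]]] % [Expr [Term [Term [Factor [Prim num]]] ++ [Factor [Prim num]]] . [Expr [Term [Factor [Prim num]]]]]]

6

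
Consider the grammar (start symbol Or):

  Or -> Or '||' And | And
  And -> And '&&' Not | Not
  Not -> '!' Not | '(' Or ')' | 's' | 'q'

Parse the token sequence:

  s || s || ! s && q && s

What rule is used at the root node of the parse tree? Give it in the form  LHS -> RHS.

Or -> Or '||' And

[Or [Or [Or [And [Not s]]] || [And [Not s]]] || [And [And [And [Not ! [Not s]]] && [Not q]] && [Not s]]]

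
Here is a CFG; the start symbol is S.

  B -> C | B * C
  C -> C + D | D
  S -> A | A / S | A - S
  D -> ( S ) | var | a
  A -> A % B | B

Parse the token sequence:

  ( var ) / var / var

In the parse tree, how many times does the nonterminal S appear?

[S [A [B [C [D ( [S [A [B [C [D var]]]]] )]]]] / [S [A [B [C [D var]]]] / [S [A [B [C [D var]]]]]]]

4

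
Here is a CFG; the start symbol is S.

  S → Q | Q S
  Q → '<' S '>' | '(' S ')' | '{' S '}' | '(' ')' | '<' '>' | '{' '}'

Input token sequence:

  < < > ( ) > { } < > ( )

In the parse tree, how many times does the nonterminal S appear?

[S [Q < [S [Q < >] [S [Q ( )]]] >] [S [Q { }] [S [Q < >] [S [Q ( )]]]]]

6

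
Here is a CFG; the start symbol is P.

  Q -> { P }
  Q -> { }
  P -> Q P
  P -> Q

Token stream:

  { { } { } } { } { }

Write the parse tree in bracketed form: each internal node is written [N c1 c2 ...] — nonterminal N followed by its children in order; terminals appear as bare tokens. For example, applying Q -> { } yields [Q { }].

P
Q P
{ P } P
{ Q P } P
{ { } P } P
{ { } Q } P
{ { } { } } P
{ { } { } } Q P
{ { } { } } { } P
{ { } { } } { } Q
{ { } { } } { } { }

[P [Q { [P [Q { }] [P [Q { }]]] }] [P [Q { }] [P [Q { }]]]]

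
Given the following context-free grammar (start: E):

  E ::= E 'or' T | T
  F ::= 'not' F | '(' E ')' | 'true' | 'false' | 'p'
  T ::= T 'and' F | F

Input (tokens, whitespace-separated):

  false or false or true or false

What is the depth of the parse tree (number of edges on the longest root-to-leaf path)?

[E [E [E [E [T [F false]]] or [T [F false]]] or [T [F true]]] or [T [F false]]]

6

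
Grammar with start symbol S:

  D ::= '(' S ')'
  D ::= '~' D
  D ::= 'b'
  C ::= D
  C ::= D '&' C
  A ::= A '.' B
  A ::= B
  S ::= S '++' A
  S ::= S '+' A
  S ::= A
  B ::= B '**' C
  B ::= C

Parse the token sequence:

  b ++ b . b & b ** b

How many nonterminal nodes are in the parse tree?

19

[S [S [A [B [C [D b]]]]] ++ [A [A [B [C [D b]]]] . [B [B [C [D b] & [C [D b]]]] ** [C [D b]]]]]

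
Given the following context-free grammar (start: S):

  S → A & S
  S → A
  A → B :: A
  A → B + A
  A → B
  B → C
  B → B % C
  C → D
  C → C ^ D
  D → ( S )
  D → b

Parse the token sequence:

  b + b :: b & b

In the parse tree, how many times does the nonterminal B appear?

[S [A [B [C [D b]]] + [A [B [C [D b]]] :: [A [B [C [D b]]]]]] & [S [A [B [C [D b]]]]]]

4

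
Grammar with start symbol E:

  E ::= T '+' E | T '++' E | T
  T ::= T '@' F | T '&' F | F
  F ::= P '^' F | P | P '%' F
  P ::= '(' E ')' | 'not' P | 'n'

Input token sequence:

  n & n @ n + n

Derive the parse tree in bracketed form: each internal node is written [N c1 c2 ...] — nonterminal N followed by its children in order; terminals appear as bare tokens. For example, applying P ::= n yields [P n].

[E [T [T [T [F [P n]]] & [F [P n]]] @ [F [P n]]] + [E [T [F [P n]]]]]

E
T + E
T @ F + E
T & F @ F + E
F & F @ F + E
P & F @ F + E
n & F @ F + E
n & P @ F + E
n & n @ F + E
n & n @ P + E
n & n @ n + E
n & n @ n + T
n & n @ n + F
n & n @ n + P
n & n @ n + n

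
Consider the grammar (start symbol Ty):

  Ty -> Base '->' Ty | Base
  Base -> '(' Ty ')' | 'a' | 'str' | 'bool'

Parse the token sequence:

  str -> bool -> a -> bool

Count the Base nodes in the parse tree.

[Ty [Base str] -> [Ty [Base bool] -> [Ty [Base a] -> [Ty [Base bool]]]]]

4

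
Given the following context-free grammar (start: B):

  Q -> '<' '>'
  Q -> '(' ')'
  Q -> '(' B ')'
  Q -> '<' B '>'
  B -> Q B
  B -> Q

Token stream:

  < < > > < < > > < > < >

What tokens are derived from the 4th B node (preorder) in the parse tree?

[B [Q < [B [Q < >]] >] [B [Q < [B [Q < >]] >] [B [Q < >] [B [Q < >]]]]]

< >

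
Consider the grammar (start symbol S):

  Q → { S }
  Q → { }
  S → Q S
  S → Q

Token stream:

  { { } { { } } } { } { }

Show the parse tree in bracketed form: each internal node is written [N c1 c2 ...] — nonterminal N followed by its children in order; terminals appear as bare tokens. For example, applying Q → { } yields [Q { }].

[S [Q { [S [Q { }] [S [Q { [S [Q { }]] }]]] }] [S [Q { }] [S [Q { }]]]]

S
Q S
{ S } S
{ Q S } S
{ { } S } S
{ { } Q } S
{ { } { S } } S
{ { } { Q } } S
{ { } { { } } } S
{ { } { { } } } Q S
{ { } { { } } } { } S
{ { } { { } } } { } Q
{ { } { { } } } { } { }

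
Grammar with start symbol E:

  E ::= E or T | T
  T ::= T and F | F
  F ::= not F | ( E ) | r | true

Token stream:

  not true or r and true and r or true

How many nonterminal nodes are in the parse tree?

[E [E [E [T [F not [F true]]]] or [T [T [T [F r]] and [F true]] and [F r]]] or [T [F true]]]

14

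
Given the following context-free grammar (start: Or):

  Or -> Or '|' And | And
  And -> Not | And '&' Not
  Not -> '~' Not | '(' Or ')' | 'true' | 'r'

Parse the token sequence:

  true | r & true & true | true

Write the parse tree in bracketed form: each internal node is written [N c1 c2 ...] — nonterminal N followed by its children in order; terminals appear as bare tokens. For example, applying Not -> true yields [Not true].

Or
Or | And
Or | And | And
And | And | And
Not | And | And
true | And | And
true | And & Not | And
true | And & Not & Not | And
true | Not & Not & Not | And
true | r & Not & Not | And
true | r & true & Not | And
true | r & true & true | And
true | r & true & true | Not
true | r & true & true | true

[Or [Or [Or [And [Not true]]] | [And [And [And [Not r]] & [Not true]] & [Not true]]] | [And [Not true]]]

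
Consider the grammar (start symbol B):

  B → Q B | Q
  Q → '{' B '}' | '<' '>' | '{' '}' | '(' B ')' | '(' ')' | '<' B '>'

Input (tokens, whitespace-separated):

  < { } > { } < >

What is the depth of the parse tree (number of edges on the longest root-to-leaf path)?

4

[B [Q < [B [Q { }]] >] [B [Q { }] [B [Q < >]]]]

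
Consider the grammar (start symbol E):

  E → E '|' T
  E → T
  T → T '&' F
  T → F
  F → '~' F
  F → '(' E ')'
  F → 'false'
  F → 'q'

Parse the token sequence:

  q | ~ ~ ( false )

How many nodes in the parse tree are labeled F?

5

[E [E [T [F q]]] | [T [F ~ [F ~ [F ( [E [T [F false]]] )]]]]]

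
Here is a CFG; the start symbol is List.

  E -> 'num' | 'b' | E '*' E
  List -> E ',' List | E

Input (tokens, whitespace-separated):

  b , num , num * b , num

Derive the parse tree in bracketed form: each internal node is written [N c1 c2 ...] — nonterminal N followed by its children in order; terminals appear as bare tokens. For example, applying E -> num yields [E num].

List
E , List
b , List
b , E , List
b , num , List
b , num , E , List
b , num , E * E , List
b , num , num * E , List
b , num , num * b , List
b , num , num * b , E
b , num , num * b , num

[List [E b] , [List [E num] , [List [E [E num] * [E b]] , [List [E num]]]]]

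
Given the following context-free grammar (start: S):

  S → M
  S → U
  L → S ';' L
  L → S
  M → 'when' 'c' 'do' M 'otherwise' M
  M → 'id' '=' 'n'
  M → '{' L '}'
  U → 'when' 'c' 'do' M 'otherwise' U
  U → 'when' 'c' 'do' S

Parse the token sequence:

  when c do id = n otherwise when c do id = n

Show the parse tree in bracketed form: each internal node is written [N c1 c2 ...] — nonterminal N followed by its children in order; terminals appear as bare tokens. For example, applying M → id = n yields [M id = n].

[S [U when c do [M id = n] otherwise [U when c do [S [M id = n]]]]]

S
U
when c do M otherwise U
when c do id = n otherwise U
when c do id = n otherwise when c do S
when c do id = n otherwise when c do M
when c do id = n otherwise when c do id = n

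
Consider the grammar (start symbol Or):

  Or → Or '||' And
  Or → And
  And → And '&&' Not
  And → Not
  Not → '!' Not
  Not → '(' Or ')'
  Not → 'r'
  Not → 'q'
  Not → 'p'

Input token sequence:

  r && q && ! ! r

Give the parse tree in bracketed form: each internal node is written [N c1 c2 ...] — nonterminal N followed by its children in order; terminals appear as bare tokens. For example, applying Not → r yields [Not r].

[Or [And [And [And [Not r]] && [Not q]] && [Not ! [Not ! [Not r]]]]]

Or
And
And && Not
And && Not && Not
Not && Not && Not
r && Not && Not
r && q && Not
r && q && ! Not
r && q && ! ! Not
r && q && ! ! r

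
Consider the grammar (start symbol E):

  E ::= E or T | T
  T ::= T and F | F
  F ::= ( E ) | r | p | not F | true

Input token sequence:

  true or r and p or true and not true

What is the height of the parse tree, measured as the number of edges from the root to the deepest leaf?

5

[E [E [E [T [F true]]] or [T [T [F r]] and [F p]]] or [T [T [F true]] and [F not [F true]]]]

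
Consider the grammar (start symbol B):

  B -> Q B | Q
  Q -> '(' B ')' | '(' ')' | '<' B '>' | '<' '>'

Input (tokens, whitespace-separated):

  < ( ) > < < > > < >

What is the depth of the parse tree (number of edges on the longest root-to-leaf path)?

5

[B [Q < [B [Q ( )]] >] [B [Q < [B [Q < >]] >] [B [Q < >]]]]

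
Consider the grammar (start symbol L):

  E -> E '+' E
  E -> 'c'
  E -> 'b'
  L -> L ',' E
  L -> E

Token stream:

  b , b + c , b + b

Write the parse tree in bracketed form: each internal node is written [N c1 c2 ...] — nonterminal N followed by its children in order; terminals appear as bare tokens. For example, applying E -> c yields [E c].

L
L , E
L , E , E
E , E , E
b , E , E
b , E + E , E
b , b + E , E
b , b + c , E
b , b + c , E + E
b , b + c , b + E
b , b + c , b + b

[L [L [L [E b]] , [E [E b] + [E c]]] , [E [E b] + [E b]]]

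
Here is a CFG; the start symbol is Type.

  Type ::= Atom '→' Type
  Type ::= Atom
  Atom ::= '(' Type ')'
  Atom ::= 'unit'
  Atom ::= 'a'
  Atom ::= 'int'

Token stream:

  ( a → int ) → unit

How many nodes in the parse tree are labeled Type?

[Type [Atom ( [Type [Atom a] → [Type [Atom int]]] )] → [Type [Atom unit]]]

4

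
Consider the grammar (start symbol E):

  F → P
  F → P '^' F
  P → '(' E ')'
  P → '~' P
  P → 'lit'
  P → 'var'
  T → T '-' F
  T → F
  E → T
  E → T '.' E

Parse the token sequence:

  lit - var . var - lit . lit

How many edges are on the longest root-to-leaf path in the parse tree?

[E [T [T [F [P lit]]] - [F [P var]]] . [E [T [T [F [P var]]] - [F [P lit]]] . [E [T [F [P lit]]]]]]

6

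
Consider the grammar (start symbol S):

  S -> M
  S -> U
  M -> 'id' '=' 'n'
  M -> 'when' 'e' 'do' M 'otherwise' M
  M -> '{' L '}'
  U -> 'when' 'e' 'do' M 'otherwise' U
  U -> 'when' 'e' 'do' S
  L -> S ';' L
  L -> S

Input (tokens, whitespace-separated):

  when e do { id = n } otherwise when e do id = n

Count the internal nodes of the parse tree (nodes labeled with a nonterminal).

9

[S [U when e do [M { [L [S [M id = n]]] }] otherwise [U when e do [S [M id = n]]]]]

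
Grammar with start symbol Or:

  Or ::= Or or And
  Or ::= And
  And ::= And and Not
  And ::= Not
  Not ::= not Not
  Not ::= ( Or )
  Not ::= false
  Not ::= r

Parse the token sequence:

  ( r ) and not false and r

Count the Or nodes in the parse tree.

[Or [And [And [And [Not ( [Or [And [Not r]]] )]] and [Not not [Not false]]] and [Not r]]]

2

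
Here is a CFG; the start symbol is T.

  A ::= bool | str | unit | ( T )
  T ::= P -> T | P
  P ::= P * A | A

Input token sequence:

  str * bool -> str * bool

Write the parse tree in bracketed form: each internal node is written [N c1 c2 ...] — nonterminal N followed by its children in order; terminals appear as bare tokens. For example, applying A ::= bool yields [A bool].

[T [P [P [A str]] * [A bool]] -> [T [P [P [A str]] * [A bool]]]]

T
P -> T
P * A -> T
A * A -> T
str * A -> T
str * bool -> T
str * bool -> P
str * bool -> P * A
str * bool -> A * A
str * bool -> str * A
str * bool -> str * bool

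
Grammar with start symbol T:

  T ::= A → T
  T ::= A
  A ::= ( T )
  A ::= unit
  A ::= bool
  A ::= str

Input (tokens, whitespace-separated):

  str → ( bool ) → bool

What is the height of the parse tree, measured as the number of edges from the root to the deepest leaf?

[T [A str] → [T [A ( [T [A bool]] )] → [T [A bool]]]]

5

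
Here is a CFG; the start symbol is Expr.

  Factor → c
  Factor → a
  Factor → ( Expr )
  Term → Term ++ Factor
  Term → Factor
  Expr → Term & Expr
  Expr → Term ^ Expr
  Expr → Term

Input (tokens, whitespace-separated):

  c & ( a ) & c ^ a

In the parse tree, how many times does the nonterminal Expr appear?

[Expr [Term [Factor c]] & [Expr [Term [Factor ( [Expr [Term [Factor a]]] )]] & [Expr [Term [Factor c]] ^ [Expr [Term [Factor a]]]]]]

5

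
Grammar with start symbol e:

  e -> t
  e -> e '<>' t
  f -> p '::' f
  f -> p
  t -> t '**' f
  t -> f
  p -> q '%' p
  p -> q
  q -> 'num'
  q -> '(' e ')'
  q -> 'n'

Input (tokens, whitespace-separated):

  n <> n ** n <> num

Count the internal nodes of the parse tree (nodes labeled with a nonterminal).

19

[e [e [e [t [f [p [q n]]]]] <> [t [t [f [p [q n]]]] ** [f [p [q n]]]]] <> [t [f [p [q num]]]]]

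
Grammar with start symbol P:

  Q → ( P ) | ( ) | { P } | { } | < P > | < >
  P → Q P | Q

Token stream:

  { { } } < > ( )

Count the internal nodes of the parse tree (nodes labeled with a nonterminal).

[P [Q { [P [Q { }]] }] [P [Q < >] [P [Q ( )]]]]

8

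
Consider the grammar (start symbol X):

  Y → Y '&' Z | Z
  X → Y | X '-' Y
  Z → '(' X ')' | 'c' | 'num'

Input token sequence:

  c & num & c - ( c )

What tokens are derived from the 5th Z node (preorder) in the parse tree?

[X [X [Y [Y [Y [Z c]] & [Z num]] & [Z c]]] - [Y [Z ( [X [Y [Z c]]] )]]]

c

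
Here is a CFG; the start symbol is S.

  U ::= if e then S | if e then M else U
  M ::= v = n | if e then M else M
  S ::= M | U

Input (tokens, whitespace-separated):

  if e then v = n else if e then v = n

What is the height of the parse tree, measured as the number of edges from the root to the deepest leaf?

5

[S [U if e then [M v = n] else [U if e then [S [M v = n]]]]]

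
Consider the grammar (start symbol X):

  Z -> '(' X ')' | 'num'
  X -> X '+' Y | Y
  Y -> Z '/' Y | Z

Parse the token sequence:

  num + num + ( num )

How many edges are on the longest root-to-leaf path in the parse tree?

6

[X [X [X [Y [Z num]]] + [Y [Z num]]] + [Y [Z ( [X [Y [Z num]]] )]]]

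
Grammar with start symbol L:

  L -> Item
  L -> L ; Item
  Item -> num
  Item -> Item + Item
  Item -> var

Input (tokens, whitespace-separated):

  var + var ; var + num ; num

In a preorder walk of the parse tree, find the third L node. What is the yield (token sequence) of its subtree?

[L [L [L [Item [Item var] + [Item var]]] ; [Item [Item var] + [Item num]]] ; [Item num]]

var + var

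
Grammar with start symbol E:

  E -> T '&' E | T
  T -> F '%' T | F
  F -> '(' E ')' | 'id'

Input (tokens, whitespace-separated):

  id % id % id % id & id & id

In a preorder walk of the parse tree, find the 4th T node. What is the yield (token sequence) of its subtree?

id

[E [T [F id] % [T [F id] % [T [F id] % [T [F id]]]]] & [E [T [F id]] & [E [T [F id]]]]]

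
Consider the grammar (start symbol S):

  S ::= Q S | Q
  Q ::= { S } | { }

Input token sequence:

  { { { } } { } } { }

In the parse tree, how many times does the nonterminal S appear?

5

[S [Q { [S [Q { [S [Q { }]] }] [S [Q { }]]] }] [S [Q { }]]]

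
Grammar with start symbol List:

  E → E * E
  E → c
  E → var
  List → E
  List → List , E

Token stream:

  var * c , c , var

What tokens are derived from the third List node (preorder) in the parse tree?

[List [List [List [E [E var] * [E c]]] , [E c]] , [E var]]

var * c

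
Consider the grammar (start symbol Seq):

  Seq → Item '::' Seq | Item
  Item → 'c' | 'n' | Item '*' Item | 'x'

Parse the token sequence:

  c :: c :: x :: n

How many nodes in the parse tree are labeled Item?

4

[Seq [Item c] :: [Seq [Item c] :: [Seq [Item x] :: [Seq [Item n]]]]]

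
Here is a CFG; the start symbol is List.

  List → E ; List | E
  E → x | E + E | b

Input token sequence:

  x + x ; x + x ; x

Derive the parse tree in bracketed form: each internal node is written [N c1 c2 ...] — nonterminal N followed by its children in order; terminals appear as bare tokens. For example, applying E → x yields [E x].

[List [E [E x] + [E x]] ; [List [E [E x] + [E x]] ; [List [E x]]]]

List
E ; List
E + E ; List
x + E ; List
x + x ; List
x + x ; E ; List
x + x ; E + E ; List
x + x ; x + E ; List
x + x ; x + x ; List
x + x ; x + x ; E
x + x ; x + x ; x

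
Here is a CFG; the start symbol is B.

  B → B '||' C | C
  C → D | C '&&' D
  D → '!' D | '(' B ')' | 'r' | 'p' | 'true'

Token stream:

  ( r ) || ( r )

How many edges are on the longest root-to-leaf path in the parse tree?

7

[B [B [C [D ( [B [C [D r]]] )]]] || [C [D ( [B [C [D r]]] )]]]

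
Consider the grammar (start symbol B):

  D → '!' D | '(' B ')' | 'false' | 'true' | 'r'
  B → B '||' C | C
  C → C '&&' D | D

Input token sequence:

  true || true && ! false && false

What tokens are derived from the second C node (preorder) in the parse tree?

true && ! false && false

[B [B [C [D true]]] || [C [C [C [D true]] && [D ! [D false]]] && [D false]]]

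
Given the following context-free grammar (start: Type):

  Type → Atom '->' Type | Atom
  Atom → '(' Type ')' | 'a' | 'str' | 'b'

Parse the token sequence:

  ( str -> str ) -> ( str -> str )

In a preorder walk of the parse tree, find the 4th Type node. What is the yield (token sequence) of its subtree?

( str -> str )

[Type [Atom ( [Type [Atom str] -> [Type [Atom str]]] )] -> [Type [Atom ( [Type [Atom str] -> [Type [Atom str]]] )]]]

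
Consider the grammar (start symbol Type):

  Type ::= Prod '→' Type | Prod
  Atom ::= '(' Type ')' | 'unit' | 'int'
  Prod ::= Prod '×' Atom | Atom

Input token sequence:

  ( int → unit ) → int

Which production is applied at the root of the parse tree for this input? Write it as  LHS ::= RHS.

[Type [Prod [Atom ( [Type [Prod [Atom int]] → [Type [Prod [Atom unit]]]] )]] → [Type [Prod [Atom int]]]]

Type ::= Prod '→' Type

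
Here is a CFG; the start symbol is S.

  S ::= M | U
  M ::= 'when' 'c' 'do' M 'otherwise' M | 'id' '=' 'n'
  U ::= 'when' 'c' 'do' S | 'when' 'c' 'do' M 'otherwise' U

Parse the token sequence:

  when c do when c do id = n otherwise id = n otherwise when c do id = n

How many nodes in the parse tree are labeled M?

4

[S [U when c do [M when c do [M id = n] otherwise [M id = n]] otherwise [U when c do [S [M id = n]]]]]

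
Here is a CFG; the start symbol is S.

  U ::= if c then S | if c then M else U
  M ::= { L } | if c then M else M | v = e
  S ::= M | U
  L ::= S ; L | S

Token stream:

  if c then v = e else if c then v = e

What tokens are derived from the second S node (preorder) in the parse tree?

v = e

[S [U if c then [M v = e] else [U if c then [S [M v = e]]]]]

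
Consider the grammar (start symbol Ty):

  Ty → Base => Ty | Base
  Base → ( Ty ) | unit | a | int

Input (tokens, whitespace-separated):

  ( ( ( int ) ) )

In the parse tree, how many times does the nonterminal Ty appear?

[Ty [Base ( [Ty [Base ( [Ty [Base ( [Ty [Base int]] )]] )]] )]]

4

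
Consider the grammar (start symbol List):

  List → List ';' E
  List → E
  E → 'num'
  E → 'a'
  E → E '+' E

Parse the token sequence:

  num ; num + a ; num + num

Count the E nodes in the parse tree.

[List [List [List [E num]] ; [E [E num] + [E a]]] ; [E [E num] + [E num]]]

7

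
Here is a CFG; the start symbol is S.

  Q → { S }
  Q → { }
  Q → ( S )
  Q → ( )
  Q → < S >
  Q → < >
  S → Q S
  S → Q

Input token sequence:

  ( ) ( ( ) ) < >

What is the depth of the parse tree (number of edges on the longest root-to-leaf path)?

5

[S [Q ( )] [S [Q ( [S [Q ( )]] )] [S [Q < >]]]]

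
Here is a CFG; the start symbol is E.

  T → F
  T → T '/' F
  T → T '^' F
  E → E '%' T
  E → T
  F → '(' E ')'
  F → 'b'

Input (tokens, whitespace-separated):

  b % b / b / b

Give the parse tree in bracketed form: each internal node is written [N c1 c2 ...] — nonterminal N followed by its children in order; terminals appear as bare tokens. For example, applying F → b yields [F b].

[E [E [T [F b]]] % [T [T [T [F b]] / [F b]] / [F b]]]

E
E % T
T % T
F % T
b % T
b % T / F
b % T / F / F
b % F / F / F
b % b / F / F
b % b / b / F
b % b / b / b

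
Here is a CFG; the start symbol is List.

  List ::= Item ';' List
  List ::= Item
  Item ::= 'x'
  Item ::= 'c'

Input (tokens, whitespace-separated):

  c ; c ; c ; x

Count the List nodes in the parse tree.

[List [Item c] ; [List [Item c] ; [List [Item c] ; [List [Item x]]]]]

4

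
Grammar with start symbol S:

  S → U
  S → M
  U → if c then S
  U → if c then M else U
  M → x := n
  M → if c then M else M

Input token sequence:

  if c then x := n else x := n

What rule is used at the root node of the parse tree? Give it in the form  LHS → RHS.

S → M

[S [M if c then [M x := n] else [M x := n]]]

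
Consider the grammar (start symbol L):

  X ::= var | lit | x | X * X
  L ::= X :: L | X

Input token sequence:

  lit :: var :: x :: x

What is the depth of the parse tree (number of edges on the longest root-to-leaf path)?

5

[L [X lit] :: [L [X var] :: [L [X x] :: [L [X x]]]]]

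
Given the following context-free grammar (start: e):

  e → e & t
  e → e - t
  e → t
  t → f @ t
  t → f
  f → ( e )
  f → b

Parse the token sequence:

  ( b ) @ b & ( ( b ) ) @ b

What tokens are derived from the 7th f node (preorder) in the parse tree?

[e [e [t [f ( [e [t [f b]]] )] @ [t [f b]]]] & [t [f ( [e [t [f ( [e [t [f b]]] )]]] )] @ [t [f b]]]]

b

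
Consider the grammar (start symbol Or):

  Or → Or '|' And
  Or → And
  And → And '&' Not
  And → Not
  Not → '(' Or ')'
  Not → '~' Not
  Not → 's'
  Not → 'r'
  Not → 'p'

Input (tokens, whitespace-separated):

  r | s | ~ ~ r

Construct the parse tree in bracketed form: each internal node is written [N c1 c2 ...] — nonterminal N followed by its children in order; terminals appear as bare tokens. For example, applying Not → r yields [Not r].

[Or [Or [Or [And [Not r]]] | [And [Not s]]] | [And [Not ~ [Not ~ [Not r]]]]]

Or
Or | And
Or | And | And
And | And | And
Not | And | And
r | And | And
r | Not | And
r | s | And
r | s | Not
r | s | ~ Not
r | s | ~ ~ Not
r | s | ~ ~ r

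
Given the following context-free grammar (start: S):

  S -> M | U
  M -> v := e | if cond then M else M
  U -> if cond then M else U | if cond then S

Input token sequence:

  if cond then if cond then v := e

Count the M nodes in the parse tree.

[S [U if cond then [S [U if cond then [S [M v := e]]]]]]

1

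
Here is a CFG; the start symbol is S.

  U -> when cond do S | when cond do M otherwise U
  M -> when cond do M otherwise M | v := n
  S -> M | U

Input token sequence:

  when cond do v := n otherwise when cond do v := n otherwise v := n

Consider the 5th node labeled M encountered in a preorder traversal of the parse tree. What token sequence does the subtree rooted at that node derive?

[S [M when cond do [M v := n] otherwise [M when cond do [M v := n] otherwise [M v := n]]]]

v := n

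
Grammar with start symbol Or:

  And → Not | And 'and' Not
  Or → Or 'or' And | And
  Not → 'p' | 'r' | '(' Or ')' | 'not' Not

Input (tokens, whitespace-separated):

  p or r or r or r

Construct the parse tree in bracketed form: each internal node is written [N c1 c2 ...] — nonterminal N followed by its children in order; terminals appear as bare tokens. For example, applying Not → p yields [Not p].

Or
Or or And
Or or And or And
Or or And or And or And
And or And or And or And
Not or And or And or And
p or And or And or And
p or Not or And or And
p or r or And or And
p or r or Not or And
p or r or r or And
p or r or r or Not
p or r or r or r

[Or [Or [Or [Or [And [Not p]]] or [And [Not r]]] or [And [Not r]]] or [And [Not r]]]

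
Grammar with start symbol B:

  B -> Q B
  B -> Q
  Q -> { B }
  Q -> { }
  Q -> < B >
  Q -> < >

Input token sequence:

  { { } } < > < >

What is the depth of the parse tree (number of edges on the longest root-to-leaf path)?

4

[B [Q { [B [Q { }]] }] [B [Q < >] [B [Q < >]]]]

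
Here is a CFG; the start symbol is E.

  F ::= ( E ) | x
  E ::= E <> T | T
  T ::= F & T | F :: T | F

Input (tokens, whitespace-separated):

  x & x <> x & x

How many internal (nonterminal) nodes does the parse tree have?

[E [E [T [F x] & [T [F x]]]] <> [T [F x] & [T [F x]]]]

10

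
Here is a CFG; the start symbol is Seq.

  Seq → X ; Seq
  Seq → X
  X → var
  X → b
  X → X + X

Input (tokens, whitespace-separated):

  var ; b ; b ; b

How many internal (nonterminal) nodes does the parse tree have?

8

[Seq [X var] ; [Seq [X b] ; [Seq [X b] ; [Seq [X b]]]]]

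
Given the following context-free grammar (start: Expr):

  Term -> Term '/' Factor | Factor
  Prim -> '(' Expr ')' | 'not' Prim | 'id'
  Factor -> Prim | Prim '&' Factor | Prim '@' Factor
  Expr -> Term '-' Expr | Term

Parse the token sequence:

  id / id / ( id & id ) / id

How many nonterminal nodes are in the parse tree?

19

[Expr [Term [Term [Term [Term [Factor [Prim id]]] / [Factor [Prim id]]] / [Factor [Prim ( [Expr [Term [Factor [Prim id] & [Factor [Prim id]]]]] )]]] / [Factor [Prim id]]]]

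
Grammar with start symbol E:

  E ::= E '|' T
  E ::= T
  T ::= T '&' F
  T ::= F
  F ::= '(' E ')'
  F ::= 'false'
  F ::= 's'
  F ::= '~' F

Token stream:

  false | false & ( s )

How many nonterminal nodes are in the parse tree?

11

[E [E [T [F false]]] | [T [T [F false]] & [F ( [E [T [F s]]] )]]]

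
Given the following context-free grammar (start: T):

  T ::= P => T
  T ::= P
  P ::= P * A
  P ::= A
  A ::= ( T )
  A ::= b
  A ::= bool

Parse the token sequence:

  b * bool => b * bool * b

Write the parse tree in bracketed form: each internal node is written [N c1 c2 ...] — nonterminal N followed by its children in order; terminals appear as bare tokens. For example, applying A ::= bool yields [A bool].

[T [P [P [A b]] * [A bool]] => [T [P [P [P [A b]] * [A bool]] * [A b]]]]

T
P => T
P * A => T
A * A => T
b * A => T
b * bool => T
b * bool => P
b * bool => P * A
b * bool => P * A * A
b * bool => A * A * A
b * bool => b * A * A
b * bool => b * bool * A
b * bool => b * bool * b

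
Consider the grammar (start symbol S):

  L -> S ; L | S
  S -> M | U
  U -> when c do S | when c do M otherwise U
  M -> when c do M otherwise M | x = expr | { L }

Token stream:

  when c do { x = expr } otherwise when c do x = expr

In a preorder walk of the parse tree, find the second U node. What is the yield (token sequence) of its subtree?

[S [U when c do [M { [L [S [M x = expr]]] }] otherwise [U when c do [S [M x = expr]]]]]

when c do x = expr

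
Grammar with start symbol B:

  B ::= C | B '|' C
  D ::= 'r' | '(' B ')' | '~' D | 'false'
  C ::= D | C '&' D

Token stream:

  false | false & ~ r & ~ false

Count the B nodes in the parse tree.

[B [B [C [D false]]] | [C [C [C [D false]] & [D ~ [D r]]] & [D ~ [D false]]]]

2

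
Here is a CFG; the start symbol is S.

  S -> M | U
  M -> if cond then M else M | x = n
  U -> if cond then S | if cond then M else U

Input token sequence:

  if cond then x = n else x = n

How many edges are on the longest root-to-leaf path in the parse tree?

3

[S [M if cond then [M x = n] else [M x = n]]]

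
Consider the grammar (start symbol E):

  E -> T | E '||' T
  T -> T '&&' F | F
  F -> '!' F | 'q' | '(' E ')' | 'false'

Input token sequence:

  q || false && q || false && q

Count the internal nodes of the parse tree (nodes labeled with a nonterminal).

[E [E [E [T [F q]]] || [T [T [F false]] && [F q]]] || [T [T [F false]] && [F q]]]

13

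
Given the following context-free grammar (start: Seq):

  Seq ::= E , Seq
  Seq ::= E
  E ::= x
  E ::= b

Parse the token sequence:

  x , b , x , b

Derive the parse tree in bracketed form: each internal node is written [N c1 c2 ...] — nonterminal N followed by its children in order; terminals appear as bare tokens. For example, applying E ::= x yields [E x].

[Seq [E x] , [Seq [E b] , [Seq [E x] , [Seq [E b]]]]]

Seq
E , Seq
x , Seq
x , E , Seq
x , b , Seq
x , b , E , Seq
x , b , x , Seq
x , b , x , E
x , b , x , b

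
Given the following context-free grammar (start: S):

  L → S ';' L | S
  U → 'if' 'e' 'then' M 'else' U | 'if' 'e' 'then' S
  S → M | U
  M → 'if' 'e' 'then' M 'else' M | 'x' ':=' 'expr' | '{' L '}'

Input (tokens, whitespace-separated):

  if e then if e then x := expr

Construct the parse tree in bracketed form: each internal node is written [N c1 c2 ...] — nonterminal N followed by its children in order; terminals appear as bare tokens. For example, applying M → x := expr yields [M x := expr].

S
U
if e then S
if e then U
if e then if e then S
if e then if e then M
if e then if e then x := expr

[S [U if e then [S [U if e then [S [M x := expr]]]]]]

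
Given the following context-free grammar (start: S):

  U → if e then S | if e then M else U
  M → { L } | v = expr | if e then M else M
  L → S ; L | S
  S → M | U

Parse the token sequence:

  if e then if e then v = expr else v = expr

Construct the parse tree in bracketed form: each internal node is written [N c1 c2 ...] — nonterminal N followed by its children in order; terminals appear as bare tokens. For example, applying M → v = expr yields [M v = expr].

[S [U if e then [S [M if e then [M v = expr] else [M v = expr]]]]]

S
U
if e then S
if e then M
if e then if e then M else M
if e then if e then v = expr else M
if e then if e then v = expr else v = expr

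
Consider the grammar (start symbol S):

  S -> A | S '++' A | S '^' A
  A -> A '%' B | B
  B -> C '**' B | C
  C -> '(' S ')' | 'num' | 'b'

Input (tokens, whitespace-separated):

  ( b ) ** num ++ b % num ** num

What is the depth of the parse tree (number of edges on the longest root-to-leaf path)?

[S [S [A [B [C ( [S [A [B [C b]]]] )] ** [B [C num]]]]] ++ [A [A [B [C b]]] % [B [C num] ** [B [C num]]]]]

9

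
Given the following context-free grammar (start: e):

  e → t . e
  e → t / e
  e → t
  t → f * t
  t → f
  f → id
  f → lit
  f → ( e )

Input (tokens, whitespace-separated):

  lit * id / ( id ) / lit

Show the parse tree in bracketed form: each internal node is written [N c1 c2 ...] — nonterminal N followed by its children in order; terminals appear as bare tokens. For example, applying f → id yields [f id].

e
t / e
f * t / e
lit * t / e
lit * f / e
lit * id / e
lit * id / t / e
lit * id / f / e
lit * id / ( e ) / e
lit * id / ( t ) / e
lit * id / ( f ) / e
lit * id / ( id ) / e
lit * id / ( id ) / t
lit * id / ( id ) / f
lit * id / ( id ) / lit

[e [t [f lit] * [t [f id]]] / [e [t [f ( [e [t [f id]]] )]] / [e [t [f lit]]]]]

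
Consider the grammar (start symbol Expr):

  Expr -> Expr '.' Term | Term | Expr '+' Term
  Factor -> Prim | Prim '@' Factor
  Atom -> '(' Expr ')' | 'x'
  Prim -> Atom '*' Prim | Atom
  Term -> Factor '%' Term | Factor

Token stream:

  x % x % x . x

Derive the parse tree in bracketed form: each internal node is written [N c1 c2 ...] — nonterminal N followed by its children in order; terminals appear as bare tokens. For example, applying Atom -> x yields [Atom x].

[Expr [Expr [Term [Factor [Prim [Atom x]]] % [Term [Factor [Prim [Atom x]]] % [Term [Factor [Prim [Atom x]]]]]]] . [Term [Factor [Prim [Atom x]]]]]

Expr
Expr . Term
Term . Term
Factor % Term . Term
Prim % Term . Term
Atom % Term . Term
x % Term . Term
x % Factor % Term . Term
x % Prim % Term . Term
x % Atom % Term . Term
x % x % Term . Term
x % x % Factor . Term
x % x % Prim . Term
x % x % Atom . Term
x % x % x . Term
x % x % x . Factor
x % x % x . Prim
x % x % x . Atom
x % x % x . x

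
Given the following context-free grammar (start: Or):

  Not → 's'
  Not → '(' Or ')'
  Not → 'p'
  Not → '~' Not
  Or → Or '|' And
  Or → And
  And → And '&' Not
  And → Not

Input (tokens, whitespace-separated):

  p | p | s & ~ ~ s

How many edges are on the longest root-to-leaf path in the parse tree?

[Or [Or [Or [And [Not p]]] | [And [Not p]]] | [And [And [Not s]] & [Not ~ [Not ~ [Not s]]]]]

5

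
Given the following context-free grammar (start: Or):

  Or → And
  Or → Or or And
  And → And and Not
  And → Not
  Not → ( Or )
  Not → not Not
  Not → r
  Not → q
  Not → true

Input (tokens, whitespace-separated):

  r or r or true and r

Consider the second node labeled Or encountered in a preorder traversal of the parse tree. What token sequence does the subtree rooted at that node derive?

r or r

[Or [Or [Or [And [Not r]]] or [And [Not r]]] or [And [And [Not true]] and [Not r]]]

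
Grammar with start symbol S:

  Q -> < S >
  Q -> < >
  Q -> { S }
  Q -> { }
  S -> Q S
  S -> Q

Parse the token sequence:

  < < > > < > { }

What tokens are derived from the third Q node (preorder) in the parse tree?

< >

[S [Q < [S [Q < >]] >] [S [Q < >] [S [Q { }]]]]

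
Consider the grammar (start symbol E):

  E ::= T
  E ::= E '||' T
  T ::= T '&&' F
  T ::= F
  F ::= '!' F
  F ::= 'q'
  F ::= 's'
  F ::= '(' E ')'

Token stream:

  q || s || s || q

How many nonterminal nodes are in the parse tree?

12

[E [E [E [E [T [F q]]] || [T [F s]]] || [T [F s]]] || [T [F q]]]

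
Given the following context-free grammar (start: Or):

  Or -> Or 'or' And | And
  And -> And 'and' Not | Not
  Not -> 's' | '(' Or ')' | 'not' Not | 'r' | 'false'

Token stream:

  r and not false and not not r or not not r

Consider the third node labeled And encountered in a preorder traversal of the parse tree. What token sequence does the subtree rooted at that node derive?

r

[Or [Or [And [And [And [Not r]] and [Not not [Not false]]] and [Not not [Not not [Not r]]]]] or [And [Not not [Not not [Not r]]]]]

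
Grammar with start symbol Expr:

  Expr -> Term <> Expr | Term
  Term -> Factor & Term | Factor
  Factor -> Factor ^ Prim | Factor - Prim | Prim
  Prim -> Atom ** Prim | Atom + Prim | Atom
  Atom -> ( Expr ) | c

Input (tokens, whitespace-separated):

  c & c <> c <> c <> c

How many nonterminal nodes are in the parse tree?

[Expr [Term [Factor [Prim [Atom c]]] & [Term [Factor [Prim [Atom c]]]]] <> [Expr [Term [Factor [Prim [Atom c]]]] <> [Expr [Term [Factor [Prim [Atom c]]]] <> [Expr [Term [Factor [Prim [Atom c]]]]]]]]

24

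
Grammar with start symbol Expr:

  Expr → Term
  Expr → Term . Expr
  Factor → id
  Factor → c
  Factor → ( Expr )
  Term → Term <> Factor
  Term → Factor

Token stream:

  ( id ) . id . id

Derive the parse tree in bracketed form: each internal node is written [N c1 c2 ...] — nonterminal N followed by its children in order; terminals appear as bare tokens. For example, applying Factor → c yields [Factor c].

Expr
Term . Expr
Factor . Expr
( Expr ) . Expr
( Term ) . Expr
( Factor ) . Expr
( id ) . Expr
( id ) . Term . Expr
( id ) . Factor . Expr
( id ) . id . Expr
( id ) . id . Term
( id ) . id . Factor
( id ) . id . id

[Expr [Term [Factor ( [Expr [Term [Factor id]]] )]] . [Expr [Term [Factor id]] . [Expr [Term [Factor id]]]]]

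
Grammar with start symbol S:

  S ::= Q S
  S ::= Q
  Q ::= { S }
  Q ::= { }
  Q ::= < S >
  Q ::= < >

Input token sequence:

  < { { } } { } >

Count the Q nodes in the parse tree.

4

[S [Q < [S [Q { [S [Q { }]] }] [S [Q { }]]] >]]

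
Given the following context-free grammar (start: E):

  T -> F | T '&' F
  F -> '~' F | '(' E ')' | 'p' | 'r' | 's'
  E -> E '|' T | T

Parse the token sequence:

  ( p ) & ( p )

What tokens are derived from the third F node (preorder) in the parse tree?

( p )

[E [T [T [F ( [E [T [F p]]] )]] & [F ( [E [T [F p]]] )]]]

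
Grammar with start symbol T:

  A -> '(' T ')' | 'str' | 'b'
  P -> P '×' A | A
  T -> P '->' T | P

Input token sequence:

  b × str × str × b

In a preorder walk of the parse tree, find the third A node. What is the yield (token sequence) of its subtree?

str

[T [P [P [P [P [A b]] × [A str]] × [A str]] × [A b]]]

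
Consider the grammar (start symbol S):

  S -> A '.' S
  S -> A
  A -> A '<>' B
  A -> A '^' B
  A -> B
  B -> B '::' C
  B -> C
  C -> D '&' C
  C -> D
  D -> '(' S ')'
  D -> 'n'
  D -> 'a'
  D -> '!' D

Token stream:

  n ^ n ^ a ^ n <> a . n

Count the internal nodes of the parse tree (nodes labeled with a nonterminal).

26

[S [A [A [A [A [A [B [C [D n]]]] ^ [B [C [D n]]]] ^ [B [C [D a]]]] ^ [B [C [D n]]]] <> [B [C [D a]]]] . [S [A [B [C [D n]]]]]]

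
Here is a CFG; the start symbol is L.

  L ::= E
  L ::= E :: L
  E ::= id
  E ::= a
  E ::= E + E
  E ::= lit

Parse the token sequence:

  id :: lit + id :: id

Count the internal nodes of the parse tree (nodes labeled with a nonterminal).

8

[L [E id] :: [L [E [E lit] + [E id]] :: [L [E id]]]]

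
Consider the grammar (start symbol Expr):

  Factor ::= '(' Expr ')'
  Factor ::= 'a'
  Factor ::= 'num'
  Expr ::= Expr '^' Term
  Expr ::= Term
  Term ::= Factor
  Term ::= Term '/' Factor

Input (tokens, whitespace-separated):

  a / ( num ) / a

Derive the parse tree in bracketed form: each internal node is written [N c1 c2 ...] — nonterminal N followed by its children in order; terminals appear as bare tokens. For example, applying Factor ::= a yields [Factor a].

Expr
Term
Term / Factor
Term / Factor / Factor
Factor / Factor / Factor
a / Factor / Factor
a / ( Expr ) / Factor
a / ( Term ) / Factor
a / ( Factor ) / Factor
a / ( num ) / Factor
a / ( num ) / a

[Expr [Term [Term [Term [Factor a]] / [Factor ( [Expr [Term [Factor num]]] )]] / [Factor a]]]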